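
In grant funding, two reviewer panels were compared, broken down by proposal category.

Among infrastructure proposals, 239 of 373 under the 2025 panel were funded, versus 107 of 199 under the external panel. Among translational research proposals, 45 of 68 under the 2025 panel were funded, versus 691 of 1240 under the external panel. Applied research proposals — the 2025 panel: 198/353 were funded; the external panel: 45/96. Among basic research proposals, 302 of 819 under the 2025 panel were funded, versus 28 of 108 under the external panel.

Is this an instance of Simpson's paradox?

Yes

Infrastructure: the 2025 panel 239/373 = 64.1%, the external panel 107/199 = 53.8% → the 2025 panel
Translational research: the 2025 panel 45/68 = 66.2%, the external panel 691/1240 = 55.7% → the 2025 panel
Applied research: the 2025 panel 198/353 = 56.1%, the external panel 45/96 = 46.9% → the 2025 panel
Basic research: the 2025 panel 302/819 = 36.9%, the external panel 28/108 = 25.9% → the 2025 panel
Overall: the 2025 panel 784/1613 = 48.6%, the external panel 871/1643 = 53.0% → the external panel
The 2025 panel wins each proposal group but the external panel wins overall — the comparison reverses. The 2025 panel's proposals skew toward basic research, which has a lower base rate.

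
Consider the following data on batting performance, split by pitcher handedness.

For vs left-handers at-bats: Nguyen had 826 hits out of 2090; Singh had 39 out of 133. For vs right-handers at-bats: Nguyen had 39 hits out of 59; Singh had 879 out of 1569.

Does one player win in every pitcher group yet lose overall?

Yes

Vs left-handers: Nguyen 826/2090 = 39.5%, Singh 39/133 = 29.3% → Nguyen
Vs right-handers: Nguyen 39/59 = 66.1%, Singh 879/1569 = 56.0% → Nguyen
Overall: Nguyen 865/2149 = 40.3%, Singh 918/1702 = 53.9% → Singh
Nguyen wins each pitcher group but Singh wins overall — the comparison reverses. Nguyen's at-bats skew toward vs left-handers, which has a lower base rate.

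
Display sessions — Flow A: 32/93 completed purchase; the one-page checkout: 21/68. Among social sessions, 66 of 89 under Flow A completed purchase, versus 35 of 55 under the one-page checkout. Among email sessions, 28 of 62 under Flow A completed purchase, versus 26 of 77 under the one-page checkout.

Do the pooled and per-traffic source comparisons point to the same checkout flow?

Display: Flow A 32/93 = 34.4%, the one-page checkout 21/68 = 30.9% → Flow A
Social: Flow A 66/89 = 74.2%, the one-page checkout 35/55 = 63.6% → Flow A
Email: Flow A 28/62 = 45.2%, the one-page checkout 26/77 = 33.8% → Flow A
Overall: Flow A 126/244 = 51.6%, the one-page checkout 82/200 = 41.0% → Flow A
Flow A wins overall and in every traffic group — no reversal.

Yes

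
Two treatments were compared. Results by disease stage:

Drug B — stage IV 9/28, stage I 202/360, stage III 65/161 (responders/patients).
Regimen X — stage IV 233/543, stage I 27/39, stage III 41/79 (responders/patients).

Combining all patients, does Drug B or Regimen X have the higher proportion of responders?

Stage IV: Drug B 9/28 = 32.1%, Regimen X 233/543 = 42.9% → Regimen X
Stage I: Drug B 202/360 = 56.1%, Regimen X 27/39 = 69.2% → Regimen X
Stage III: Drug B 65/161 = 40.4%, Regimen X 41/79 = 51.9% → Regimen X
Overall: Drug B 276/549 = 50.3%, Regimen X 301/661 = 45.5% → Drug B
(Regimen X wins every disease group but Drug B wins overall — Regimen X's patients skew toward the low-rate stage IV group.)

Drug B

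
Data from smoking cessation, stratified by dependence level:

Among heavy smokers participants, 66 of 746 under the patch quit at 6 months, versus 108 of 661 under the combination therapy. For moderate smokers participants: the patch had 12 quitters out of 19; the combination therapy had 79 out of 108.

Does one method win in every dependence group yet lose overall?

No

Heavy smokers: the patch 66/746 = 8.8%, the combination therapy 108/661 = 16.3% → the combination therapy
Moderate smokers: the patch 12/19 = 63.2%, the combination therapy 79/108 = 73.1% → the combination therapy
Overall: the patch 78/765 = 10.2%, the combination therapy 187/769 = 24.3% → the combination therapy
The combination therapy wins overall and in every dependence group — no reversal.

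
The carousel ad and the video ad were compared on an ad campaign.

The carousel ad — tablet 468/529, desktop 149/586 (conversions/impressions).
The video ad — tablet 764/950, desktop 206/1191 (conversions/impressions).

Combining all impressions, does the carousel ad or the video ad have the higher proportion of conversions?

the carousel ad

Tablet: the carousel ad 468/529 = 88.5%, the video ad 764/950 = 80.4% → the carousel ad
Desktop: the carousel ad 149/586 = 25.4%, the video ad 206/1191 = 17.3% → the carousel ad
Overall: the carousel ad 617/1115 = 55.3%, the video ad 970/2141 = 45.3% → the carousel ad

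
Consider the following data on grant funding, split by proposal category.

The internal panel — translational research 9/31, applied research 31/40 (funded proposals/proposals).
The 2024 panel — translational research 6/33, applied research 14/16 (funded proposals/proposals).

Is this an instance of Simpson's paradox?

Translational research: the internal panel 9/31 = 29.0%, the 2024 panel 6/33 = 18.2% → the internal panel
Applied research: the internal panel 31/40 = 77.5%, the 2024 panel 14/16 = 87.5% → the 2024 panel
Overall: the internal panel 40/71 = 56.3%, the 2024 panel 20/49 = 40.8% → the internal panel
Neither sweeps: the internal panel wins 1 of 2 groups, the 2024 panel wins 1. The internal panel wins overall but not every group — no Simpson reversal.

No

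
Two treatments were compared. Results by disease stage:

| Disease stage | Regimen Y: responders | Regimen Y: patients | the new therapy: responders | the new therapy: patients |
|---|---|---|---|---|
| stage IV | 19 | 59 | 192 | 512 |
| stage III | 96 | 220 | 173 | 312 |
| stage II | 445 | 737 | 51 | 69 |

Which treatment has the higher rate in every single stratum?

Stage IV: Regimen Y 19/59 = 32.2%, the new therapy 192/512 = 37.5% → the new therapy
Stage III: Regimen Y 96/220 = 43.6%, the new therapy 173/312 = 55.4% → the new therapy
Stage II: Regimen Y 445/737 = 60.4%, the new therapy 51/69 = 73.9% → the new therapy
The new therapy has the higher rate in all 3 groups.

the new therapy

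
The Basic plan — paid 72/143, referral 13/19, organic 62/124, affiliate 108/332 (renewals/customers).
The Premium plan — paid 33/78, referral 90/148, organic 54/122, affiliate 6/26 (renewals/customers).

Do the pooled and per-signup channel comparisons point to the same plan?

Paid: the Basic plan 72/143 = 50.3%, the Premium plan 33/78 = 42.3% → the Basic plan
Referral: the Basic plan 13/19 = 68.4%, the Premium plan 90/148 = 60.8% → the Basic plan
Organic: the Basic plan 62/124 = 50.0%, the Premium plan 54/122 = 44.3% → the Basic plan
Affiliate: the Basic plan 108/332 = 32.5%, the Premium plan 6/26 = 23.1% → the Basic plan
Overall: the Basic plan 255/618 = 41.3%, the Premium plan 183/374 = 48.9% → the Premium plan
The Basic plan wins each signup group but the Premium plan wins overall — the comparison reverses. The Basic plan's customers skew toward affiliate, which has a lower base rate.

No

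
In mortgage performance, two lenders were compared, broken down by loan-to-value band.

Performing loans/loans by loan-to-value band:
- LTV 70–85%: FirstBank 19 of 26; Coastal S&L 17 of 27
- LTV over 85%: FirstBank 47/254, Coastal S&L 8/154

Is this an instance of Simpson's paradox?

LTV 70–85%: FirstBank 19/26 = 73.1%, Coastal S&L 17/27 = 63.0% → FirstBank
LTV over 85%: FirstBank 47/254 = 18.5%, Coastal S&L 8/154 = 5.2% → FirstBank
Overall: FirstBank 66/280 = 23.6%, Coastal S&L 25/181 = 13.8% → FirstBank
FirstBank wins overall and in every loan-to-value group — no reversal.

No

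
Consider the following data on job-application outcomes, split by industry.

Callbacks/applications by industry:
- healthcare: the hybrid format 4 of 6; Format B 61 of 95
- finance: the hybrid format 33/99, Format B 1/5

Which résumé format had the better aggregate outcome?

Format B

Healthcare: the hybrid format 4/6 = 66.7%, Format B 61/95 = 64.2% → the hybrid format
Finance: the hybrid format 33/99 = 33.3%, Format B 1/5 = 20.0% → the hybrid format
Overall: the hybrid format 37/105 = 35.2%, Format B 62/100 = 62.0% → Format B
(The hybrid format wins every industry group but Format B wins overall — the hybrid format's applications skew toward the low-rate finance group.)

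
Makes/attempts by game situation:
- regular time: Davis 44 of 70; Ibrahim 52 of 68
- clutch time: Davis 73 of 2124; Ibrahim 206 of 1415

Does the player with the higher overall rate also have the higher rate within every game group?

Yes

Regular time: Davis 44/70 = 62.9%, Ibrahim 52/68 = 76.5% → Ibrahim
Clutch time: Davis 73/2124 = 3.4%, Ibrahim 206/1415 = 14.6% → Ibrahim
Overall: Davis 117/2194 = 5.3%, Ibrahim 258/1483 = 17.4% → Ibrahim
Ibrahim wins overall and in every game group — no reversal.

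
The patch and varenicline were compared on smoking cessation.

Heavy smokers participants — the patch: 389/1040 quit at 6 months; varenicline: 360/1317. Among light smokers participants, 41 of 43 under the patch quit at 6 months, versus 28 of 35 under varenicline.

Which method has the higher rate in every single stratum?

the patch

Heavy smokers: the patch 389/1040 = 37.4%, varenicline 360/1317 = 27.3% → the patch
Light smokers: the patch 41/43 = 95.3%, varenicline 28/35 = 80.0% → the patch
The patch has the higher rate in both groups.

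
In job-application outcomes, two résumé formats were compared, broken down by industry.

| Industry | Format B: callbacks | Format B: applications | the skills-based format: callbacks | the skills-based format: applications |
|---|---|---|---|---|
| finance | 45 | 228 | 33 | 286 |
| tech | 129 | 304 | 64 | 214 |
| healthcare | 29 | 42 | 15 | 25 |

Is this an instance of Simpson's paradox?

No

Finance: Format B 45/228 = 19.7%, the skills-based format 33/286 = 11.5% → Format B
Tech: Format B 129/304 = 42.4%, the skills-based format 64/214 = 29.9% → Format B
Healthcare: Format B 29/42 = 69.0%, the skills-based format 15/25 = 60.0% → Format B
Overall: Format B 203/574 = 35.4%, the skills-based format 112/525 = 21.3% → Format B
Format B wins overall and in every industry group — no reversal.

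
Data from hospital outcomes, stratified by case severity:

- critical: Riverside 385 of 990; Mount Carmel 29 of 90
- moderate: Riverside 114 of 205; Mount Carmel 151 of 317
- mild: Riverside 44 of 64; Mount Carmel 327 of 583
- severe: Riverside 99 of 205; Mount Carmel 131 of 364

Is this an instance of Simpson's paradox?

Yes

Critical: Riverside 385/990 = 38.9%, Mount Carmel 29/90 = 32.2% → Riverside
Moderate: Riverside 114/205 = 55.6%, Mount Carmel 151/317 = 47.6% → Riverside
Mild: Riverside 44/64 = 68.8%, Mount Carmel 327/583 = 56.1% → Riverside
Severe: Riverside 99/205 = 48.3%, Mount Carmel 131/364 = 36.0% → Riverside
Overall: Riverside 642/1464 = 43.9%, Mount Carmel 638/1354 = 47.1% → Mount Carmel
Riverside wins each case group but Mount Carmel wins overall — the comparison reverses. Riverside's patients skew toward critical, which has a lower base rate.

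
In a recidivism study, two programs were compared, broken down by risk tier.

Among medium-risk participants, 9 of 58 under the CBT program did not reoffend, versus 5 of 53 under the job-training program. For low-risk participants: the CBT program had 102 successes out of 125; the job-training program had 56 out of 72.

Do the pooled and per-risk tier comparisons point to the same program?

Medium-risk: the CBT program 9/58 = 15.5%, the job-training program 5/53 = 9.4% → the CBT program
Low-risk: the CBT program 102/125 = 81.6%, the job-training program 56/72 = 77.8% → the CBT program
Overall: the CBT program 111/183 = 60.7%, the job-training program 61/125 = 48.8% → the CBT program
The CBT program wins overall and in every risk group — no reversal.

Yes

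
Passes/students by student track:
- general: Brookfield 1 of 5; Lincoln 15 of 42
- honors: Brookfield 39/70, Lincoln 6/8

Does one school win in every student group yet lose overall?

Yes

General: Brookfield 1/5 = 20.0%, Lincoln 15/42 = 35.7% → Lincoln
Honors: Brookfield 39/70 = 55.7%, Lincoln 6/8 = 75.0% → Lincoln
Overall: Brookfield 40/75 = 53.3%, Lincoln 21/50 = 42.0% → Brookfield
Lincoln wins each student group but Brookfield wins overall — the comparison reverses. Lincoln's students skew toward general, which has a lower base rate.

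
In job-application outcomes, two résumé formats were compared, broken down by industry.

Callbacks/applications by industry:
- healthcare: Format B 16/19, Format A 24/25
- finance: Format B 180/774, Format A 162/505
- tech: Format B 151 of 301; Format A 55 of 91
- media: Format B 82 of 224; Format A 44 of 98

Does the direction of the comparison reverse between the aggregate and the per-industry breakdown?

Healthcare: Format B 16/19 = 84.2%, Format A 24/25 = 96.0% → Format A
Finance: Format B 180/774 = 23.3%, Format A 162/505 = 32.1% → Format A
Tech: Format B 151/301 = 50.2%, Format A 55/91 = 60.4% → Format A
Media: Format B 82/224 = 36.6%, Format A 44/98 = 44.9% → Format A
Overall: Format B 429/1318 = 32.5%, Format A 285/719 = 39.6% → Format A
Format A wins overall and in every industry group — no reversal.

No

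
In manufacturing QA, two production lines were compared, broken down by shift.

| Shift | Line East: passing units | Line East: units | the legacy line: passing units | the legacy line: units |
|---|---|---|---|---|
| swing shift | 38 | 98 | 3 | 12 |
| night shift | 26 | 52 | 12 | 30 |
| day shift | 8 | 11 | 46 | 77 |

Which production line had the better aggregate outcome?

the legacy line

Swing shift: Line East 38/98 = 38.8%, the legacy line 3/12 = 25.0% → Line East
Night shift: Line East 26/52 = 50.0%, the legacy line 12/30 = 40.0% → Line East
Day shift: Line East 8/11 = 72.7%, the legacy line 46/77 = 59.7% → Line East
Overall: Line East 72/161 = 44.7%, the legacy line 61/119 = 51.3% → the legacy line
(Line East wins every shift group but the legacy line wins overall — Line East's units skew toward the low-rate swing shift group.)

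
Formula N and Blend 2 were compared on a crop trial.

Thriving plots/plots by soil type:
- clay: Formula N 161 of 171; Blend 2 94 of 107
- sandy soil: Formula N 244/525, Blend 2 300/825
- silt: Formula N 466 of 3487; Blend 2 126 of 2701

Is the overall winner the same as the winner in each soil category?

Clay: Formula N 161/171 = 94.2%, Blend 2 94/107 = 87.9% → Formula N
Sandy soil: Formula N 244/525 = 46.5%, Blend 2 300/825 = 36.4% → Formula N
Silt: Formula N 466/3487 = 13.4%, Blend 2 126/2701 = 4.7% → Formula N
Overall: Formula N 871/4183 = 20.8%, Blend 2 520/3633 = 14.3% → Formula N
Formula N wins overall and in every soil group — no reversal.

Yes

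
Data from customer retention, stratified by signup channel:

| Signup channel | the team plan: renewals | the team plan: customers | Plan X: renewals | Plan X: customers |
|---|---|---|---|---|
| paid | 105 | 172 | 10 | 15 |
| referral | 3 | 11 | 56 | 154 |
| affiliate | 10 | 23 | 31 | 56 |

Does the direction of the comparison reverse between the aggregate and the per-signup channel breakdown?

Yes

Paid: the team plan 105/172 = 61.0%, Plan X 10/15 = 66.7% → Plan X
Referral: the team plan 3/11 = 27.3%, Plan X 56/154 = 36.4% → Plan X
Affiliate: the team plan 10/23 = 43.5%, Plan X 31/56 = 55.4% → Plan X
Overall: the team plan 118/206 = 57.3%, Plan X 97/225 = 43.1% → the team plan
Plan X wins each signup group but the team plan wins overall — the comparison reverses. Plan X's customers skew toward referral, which has a lower base rate.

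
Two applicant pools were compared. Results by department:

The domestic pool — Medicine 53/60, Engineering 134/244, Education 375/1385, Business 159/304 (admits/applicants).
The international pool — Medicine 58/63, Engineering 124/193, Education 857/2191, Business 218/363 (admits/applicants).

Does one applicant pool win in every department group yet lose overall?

Medicine: the domestic pool 53/60 = 88.3%, the international pool 58/63 = 92.1% → the international pool
Engineering: the domestic pool 134/244 = 54.9%, the international pool 124/193 = 64.2% → the international pool
Education: the domestic pool 375/1385 = 27.1%, the international pool 857/2191 = 39.1% → the international pool
Business: the domestic pool 159/304 = 52.3%, the international pool 218/363 = 60.1% → the international pool
Overall: the domestic pool 721/1993 = 36.2%, the international pool 1257/2810 = 44.7% → the international pool
The international pool wins overall and in every department group — no reversal.

No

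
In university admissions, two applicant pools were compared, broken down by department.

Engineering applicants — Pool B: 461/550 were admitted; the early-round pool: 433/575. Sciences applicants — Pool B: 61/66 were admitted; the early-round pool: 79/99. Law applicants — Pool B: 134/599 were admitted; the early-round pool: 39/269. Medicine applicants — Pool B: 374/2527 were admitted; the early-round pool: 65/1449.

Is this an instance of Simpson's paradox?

Engineering: Pool B 461/550 = 83.8%, the early-round pool 433/575 = 75.3% → Pool B
Sciences: Pool B 61/66 = 92.4%, the early-round pool 79/99 = 79.8% → Pool B
Law: Pool B 134/599 = 22.4%, the early-round pool 39/269 = 14.5% → Pool B
Medicine: Pool B 374/2527 = 14.8%, the early-round pool 65/1449 = 4.5% → Pool B
Overall: Pool B 1030/3742 = 27.5%, the early-round pool 616/2392 = 25.8% → Pool B
Pool B wins overall and in every department group — no reversal.

No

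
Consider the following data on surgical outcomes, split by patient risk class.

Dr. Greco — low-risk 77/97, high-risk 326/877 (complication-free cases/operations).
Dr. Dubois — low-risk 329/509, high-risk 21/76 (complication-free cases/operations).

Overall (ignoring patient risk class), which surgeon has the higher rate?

Dr. Dubois

Low-risk: Dr. Greco 77/97 = 79.4%, Dr. Dubois 329/509 = 64.6% → Dr. Greco
High-risk: Dr. Greco 326/877 = 37.2%, Dr. Dubois 21/76 = 27.6% → Dr. Greco
Overall: Dr. Greco 403/974 = 41.4%, Dr. Dubois 350/585 = 59.8% → Dr. Dubois
(Dr. Greco wins every patient risk group but Dr. Dubois wins overall — Dr. Greco's operations skew toward the low-rate high-risk group.)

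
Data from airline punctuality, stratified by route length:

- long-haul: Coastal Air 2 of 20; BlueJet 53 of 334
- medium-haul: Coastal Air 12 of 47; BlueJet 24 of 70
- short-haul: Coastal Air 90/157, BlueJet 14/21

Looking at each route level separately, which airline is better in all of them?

Long-haul: Coastal Air 2/20 = 10.0%, BlueJet 53/334 = 15.9% → BlueJet
Medium-haul: Coastal Air 12/47 = 25.5%, BlueJet 24/70 = 34.3% → BlueJet
Short-haul: Coastal Air 90/157 = 57.3%, BlueJet 14/21 = 66.7% → BlueJet
BlueJet has the higher rate in all 3 groups.

BlueJet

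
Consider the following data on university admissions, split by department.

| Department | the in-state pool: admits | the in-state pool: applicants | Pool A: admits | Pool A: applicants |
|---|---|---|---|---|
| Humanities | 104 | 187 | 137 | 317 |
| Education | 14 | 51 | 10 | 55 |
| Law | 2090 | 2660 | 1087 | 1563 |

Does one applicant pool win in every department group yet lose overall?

No

Humanities: the in-state pool 104/187 = 55.6%, Pool A 137/317 = 43.2% → the in-state pool
Education: the in-state pool 14/51 = 27.5%, Pool A 10/55 = 18.2% → the in-state pool
Law: the in-state pool 2090/2660 = 78.6%, Pool A 1087/1563 = 69.5% → the in-state pool
Overall: the in-state pool 2208/2898 = 76.2%, Pool A 1234/1935 = 63.8% → the in-state pool
The in-state pool wins overall and in every department group — no reversal.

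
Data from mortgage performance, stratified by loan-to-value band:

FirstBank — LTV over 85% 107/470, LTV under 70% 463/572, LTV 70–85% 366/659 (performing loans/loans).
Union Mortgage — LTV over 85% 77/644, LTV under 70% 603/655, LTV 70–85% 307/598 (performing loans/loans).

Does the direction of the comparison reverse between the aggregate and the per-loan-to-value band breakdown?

LTV over 85%: FirstBank 107/470 = 22.8%, Union Mortgage 77/644 = 12.0% → FirstBank
LTV under 70%: FirstBank 463/572 = 80.9%, Union Mortgage 603/655 = 92.1% → Union Mortgage
LTV 70–85%: FirstBank 366/659 = 55.5%, Union Mortgage 307/598 = 51.3% → FirstBank
Overall: FirstBank 936/1701 = 55.0%, Union Mortgage 987/1897 = 52.0% → FirstBank
Neither sweeps: FirstBank wins 2 of 3 groups, Union Mortgage wins 1. FirstBank wins overall but not every group — no Simpson reversal.

No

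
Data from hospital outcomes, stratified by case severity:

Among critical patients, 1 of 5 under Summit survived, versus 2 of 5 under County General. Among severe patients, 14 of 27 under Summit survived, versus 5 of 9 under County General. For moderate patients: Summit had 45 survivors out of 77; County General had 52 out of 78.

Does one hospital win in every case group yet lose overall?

Critical: Summit 1/5 = 20.0%, County General 2/5 = 40.0% → County General
Severe: Summit 14/27 = 51.9%, County General 5/9 = 55.6% → County General
Moderate: Summit 45/77 = 58.4%, County General 52/78 = 66.7% → County General
Overall: Summit 60/109 = 55.0%, County General 59/92 = 64.1% → County General
County General wins overall and in every case group — no reversal.

No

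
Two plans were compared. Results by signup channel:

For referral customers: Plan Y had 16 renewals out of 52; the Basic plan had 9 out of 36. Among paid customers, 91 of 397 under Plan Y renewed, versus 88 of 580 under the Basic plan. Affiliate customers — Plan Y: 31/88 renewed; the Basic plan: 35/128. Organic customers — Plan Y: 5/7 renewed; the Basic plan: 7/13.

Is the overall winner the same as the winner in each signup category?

Yes

Referral: Plan Y 16/52 = 30.8%, the Basic plan 9/36 = 25.0% → Plan Y
Paid: Plan Y 91/397 = 22.9%, the Basic plan 88/580 = 15.2% → Plan Y
Affiliate: Plan Y 31/88 = 35.2%, the Basic plan 35/128 = 27.3% → Plan Y
Organic: Plan Y 5/7 = 71.4%, the Basic plan 7/13 = 53.8% → Plan Y
Overall: Plan Y 143/544 = 26.3%, the Basic plan 139/757 = 18.4% → Plan Y
Plan Y wins overall and in every signup group — no reversal.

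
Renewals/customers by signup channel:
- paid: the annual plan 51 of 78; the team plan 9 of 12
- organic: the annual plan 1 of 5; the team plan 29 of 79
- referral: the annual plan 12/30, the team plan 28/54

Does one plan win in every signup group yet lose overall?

Yes

Paid: the annual plan 51/78 = 65.4%, the team plan 9/12 = 75.0% → the team plan
Organic: the annual plan 1/5 = 20.0%, the team plan 29/79 = 36.7% → the team plan
Referral: the annual plan 12/30 = 40.0%, the team plan 28/54 = 51.9% → the team plan
Overall: the annual plan 64/113 = 56.6%, the team plan 66/145 = 45.5% → the annual plan
The team plan wins each signup group but the annual plan wins overall — the comparison reverses. The team plan's customers skew toward organic, which has a lower base rate.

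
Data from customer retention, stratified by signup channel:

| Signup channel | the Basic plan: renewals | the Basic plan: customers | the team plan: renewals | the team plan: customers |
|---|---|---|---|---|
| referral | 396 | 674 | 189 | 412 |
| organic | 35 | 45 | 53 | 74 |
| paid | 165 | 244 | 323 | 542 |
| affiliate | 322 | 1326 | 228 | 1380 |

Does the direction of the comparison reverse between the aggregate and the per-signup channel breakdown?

No

Referral: the Basic plan 396/674 = 58.8%, the team plan 189/412 = 45.9% → the Basic plan
Organic: the Basic plan 35/45 = 77.8%, the team plan 53/74 = 71.6% → the Basic plan
Paid: the Basic plan 165/244 = 67.6%, the team plan 323/542 = 59.6% → the Basic plan
Affiliate: the Basic plan 322/1326 = 24.3%, the team plan 228/1380 = 16.5% → the Basic plan
Overall: the Basic plan 918/2289 = 40.1%, the team plan 793/2408 = 32.9% → the Basic plan
The Basic plan wins overall and in every signup group — no reversal.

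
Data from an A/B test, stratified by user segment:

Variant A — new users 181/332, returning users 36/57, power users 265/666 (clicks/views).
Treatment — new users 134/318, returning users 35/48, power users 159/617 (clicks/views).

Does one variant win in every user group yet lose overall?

New users: Variant A 181/332 = 54.5%, Treatment 134/318 = 42.1% → Variant A
Returning users: Variant A 36/57 = 63.2%, Treatment 35/48 = 72.9% → Treatment
Power users: Variant A 265/666 = 39.8%, Treatment 159/617 = 25.8% → Variant A
Overall: Variant A 482/1055 = 45.7%, Treatment 328/983 = 33.4% → Variant A
Neither sweeps: Variant A wins 2 of 3 groups, Treatment wins 1. Variant A wins overall but not every group — no Simpson reversal.

No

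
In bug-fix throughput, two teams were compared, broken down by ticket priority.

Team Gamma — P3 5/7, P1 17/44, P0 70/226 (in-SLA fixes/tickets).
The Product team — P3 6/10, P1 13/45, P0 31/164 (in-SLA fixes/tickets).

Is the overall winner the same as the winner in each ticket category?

P3: Team Gamma 5/7 = 71.4%, the Product team 6/10 = 60.0% → Team Gamma
P1: Team Gamma 17/44 = 38.6%, the Product team 13/45 = 28.9% → Team Gamma
P0: Team Gamma 70/226 = 31.0%, the Product team 31/164 = 18.9% → Team Gamma
Overall: Team Gamma 92/277 = 33.2%, the Product team 50/219 = 22.8% → Team Gamma
Team Gamma wins overall and in every ticket group — no reversal.

Yes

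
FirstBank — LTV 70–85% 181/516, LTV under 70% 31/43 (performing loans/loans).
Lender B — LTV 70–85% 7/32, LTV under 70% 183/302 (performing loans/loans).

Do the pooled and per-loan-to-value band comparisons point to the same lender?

LTV 70–85%: FirstBank 181/516 = 35.1%, Lender B 7/32 = 21.9% → FirstBank
LTV under 70%: FirstBank 31/43 = 72.1%, Lender B 183/302 = 60.6% → FirstBank
Overall: FirstBank 212/559 = 37.9%, Lender B 190/334 = 56.9% → Lender B
FirstBank wins each loan-to-value group but Lender B wins overall — the comparison reverses. FirstBank's loans skew toward LTV 70–85%, which has a lower base rate.

No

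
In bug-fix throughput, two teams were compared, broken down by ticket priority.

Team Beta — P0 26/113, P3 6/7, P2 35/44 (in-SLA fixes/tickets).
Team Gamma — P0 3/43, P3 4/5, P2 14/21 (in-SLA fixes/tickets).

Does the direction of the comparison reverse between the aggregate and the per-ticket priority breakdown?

P0: Team Beta 26/113 = 23.0%, Team Gamma 3/43 = 7.0% → Team Beta
P3: Team Beta 6/7 = 85.7%, Team Gamma 4/5 = 80.0% → Team Beta
P2: Team Beta 35/44 = 79.5%, Team Gamma 14/21 = 66.7% → Team Beta
Overall: Team Beta 67/164 = 40.9%, Team Gamma 21/69 = 30.4% → Team Beta
Team Beta wins overall and in every ticket group — no reversal.

No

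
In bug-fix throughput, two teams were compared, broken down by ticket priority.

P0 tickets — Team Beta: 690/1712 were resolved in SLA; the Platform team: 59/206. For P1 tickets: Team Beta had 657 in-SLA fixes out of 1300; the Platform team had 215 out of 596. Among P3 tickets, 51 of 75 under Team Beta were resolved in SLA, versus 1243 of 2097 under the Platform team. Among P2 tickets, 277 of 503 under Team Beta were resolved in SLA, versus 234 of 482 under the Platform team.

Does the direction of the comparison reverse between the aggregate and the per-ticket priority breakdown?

P0: Team Beta 690/1712 = 40.3%, the Platform team 59/206 = 28.6% → Team Beta
P1: Team Beta 657/1300 = 50.5%, the Platform team 215/596 = 36.1% → Team Beta
P3: Team Beta 51/75 = 68.0%, the Platform team 1243/2097 = 59.3% → Team Beta
P2: Team Beta 277/503 = 55.1%, the Platform team 234/482 = 48.5% → Team Beta
Overall: Team Beta 1675/3590 = 46.7%, the Platform team 1751/3381 = 51.8% → the Platform team
Team Beta wins each ticket group but the Platform team wins overall — the comparison reverses. Team Beta's tickets skew toward P0, which has a lower base rate.

Yes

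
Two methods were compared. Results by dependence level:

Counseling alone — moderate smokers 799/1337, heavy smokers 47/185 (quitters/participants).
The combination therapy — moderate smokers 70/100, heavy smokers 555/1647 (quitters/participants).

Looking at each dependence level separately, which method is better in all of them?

Moderate smokers: counseling alone 799/1337 = 59.8%, the combination therapy 70/100 = 70.0% → the combination therapy
Heavy smokers: counseling alone 47/185 = 25.4%, the combination therapy 555/1647 = 33.7% → the combination therapy
The combination therapy has the higher rate in both groups.

the combination therapy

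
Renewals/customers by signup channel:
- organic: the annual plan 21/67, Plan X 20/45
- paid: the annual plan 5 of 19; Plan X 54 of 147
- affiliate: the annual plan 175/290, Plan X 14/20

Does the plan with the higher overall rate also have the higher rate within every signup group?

No

Organic: the annual plan 21/67 = 31.3%, Plan X 20/45 = 44.4% → Plan X
Paid: the annual plan 5/19 = 26.3%, Plan X 54/147 = 36.7% → Plan X
Affiliate: the annual plan 175/290 = 60.3%, Plan X 14/20 = 70.0% → Plan X
Overall: the annual plan 201/376 = 53.5%, Plan X 88/212 = 41.5% → the annual plan
Plan X wins each signup group but the annual plan wins overall — the comparison reverses. Plan X's customers skew toward paid, which has a lower base rate.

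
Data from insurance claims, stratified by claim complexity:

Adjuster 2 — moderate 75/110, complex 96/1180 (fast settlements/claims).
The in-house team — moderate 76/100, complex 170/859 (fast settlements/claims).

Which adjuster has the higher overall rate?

Moderate: Adjuster 2 75/110 = 68.2%, the in-house team 76/100 = 76.0% → the in-house team
Complex: Adjuster 2 96/1180 = 8.1%, the in-house team 170/859 = 19.8% → the in-house team
Overall: Adjuster 2 171/1290 = 13.3%, the in-house team 246/959 = 25.7% → the in-house team

the in-house team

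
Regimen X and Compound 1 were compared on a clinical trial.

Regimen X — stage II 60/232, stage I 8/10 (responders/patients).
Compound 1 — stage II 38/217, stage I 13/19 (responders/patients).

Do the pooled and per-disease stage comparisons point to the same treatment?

Yes

Stage II: Regimen X 60/232 = 25.9%, Compound 1 38/217 = 17.5% → Regimen X
Stage I: Regimen X 8/10 = 80.0%, Compound 1 13/19 = 68.4% → Regimen X
Overall: Regimen X 68/242 = 28.1%, Compound 1 51/236 = 21.6% → Regimen X
Regimen X wins overall and in every disease group — no reversal.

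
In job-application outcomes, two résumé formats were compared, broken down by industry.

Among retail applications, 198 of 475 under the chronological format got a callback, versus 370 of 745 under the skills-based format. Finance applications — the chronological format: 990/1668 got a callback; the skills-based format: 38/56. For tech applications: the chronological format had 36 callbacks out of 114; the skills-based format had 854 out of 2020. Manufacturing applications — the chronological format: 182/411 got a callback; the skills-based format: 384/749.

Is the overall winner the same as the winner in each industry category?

Retail: the chronological format 198/475 = 41.7%, the skills-based format 370/745 = 49.7% → the skills-based format
Finance: the chronological format 990/1668 = 59.4%, the skills-based format 38/56 = 67.9% → the skills-based format
Tech: the chronological format 36/114 = 31.6%, the skills-based format 854/2020 = 42.3% → the skills-based format
Manufacturing: the chronological format 182/411 = 44.3%, the skills-based format 384/749 = 51.3% → the skills-based format
Overall: the chronological format 1406/2668 = 52.7%, the skills-based format 1646/3570 = 46.1% → the chronological format
The skills-based format wins each industry group but the chronological format wins overall — the comparison reverses. The skills-based format's applications skew toward tech, which has a lower base rate.

No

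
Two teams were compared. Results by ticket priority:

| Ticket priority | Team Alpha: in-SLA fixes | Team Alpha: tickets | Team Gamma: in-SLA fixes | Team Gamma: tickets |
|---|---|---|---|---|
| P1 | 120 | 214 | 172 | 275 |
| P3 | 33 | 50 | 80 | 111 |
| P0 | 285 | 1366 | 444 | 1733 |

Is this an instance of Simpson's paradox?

P1: Team Alpha 120/214 = 56.1%, Team Gamma 172/275 = 62.5% → Team Gamma
P3: Team Alpha 33/50 = 66.0%, Team Gamma 80/111 = 72.1% → Team Gamma
P0: Team Alpha 285/1366 = 20.9%, Team Gamma 444/1733 = 25.6% → Team Gamma
Overall: Team Alpha 438/1630 = 26.9%, Team Gamma 696/2119 = 32.8% → Team Gamma
Team Gamma wins overall and in every ticket group — no reversal.

No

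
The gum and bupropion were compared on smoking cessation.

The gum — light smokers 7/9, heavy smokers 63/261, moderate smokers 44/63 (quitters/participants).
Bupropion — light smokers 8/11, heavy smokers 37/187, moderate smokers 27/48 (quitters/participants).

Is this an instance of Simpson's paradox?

Light smokers: the gum 7/9 = 77.8%, bupropion 8/11 = 72.7% → the gum
Heavy smokers: the gum 63/261 = 24.1%, bupropion 37/187 = 19.8% → the gum
Moderate smokers: the gum 44/63 = 69.8%, bupropion 27/48 = 56.2% → the gum
Overall: the gum 114/333 = 34.2%, bupropion 72/246 = 29.3% → the gum
The gum wins overall and in every dependence group — no reversal.

No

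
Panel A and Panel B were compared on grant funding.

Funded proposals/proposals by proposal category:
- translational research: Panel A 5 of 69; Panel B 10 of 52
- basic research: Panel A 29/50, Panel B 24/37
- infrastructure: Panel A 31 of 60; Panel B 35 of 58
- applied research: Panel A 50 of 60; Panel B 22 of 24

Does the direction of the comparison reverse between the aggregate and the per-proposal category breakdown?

Translational research: Panel A 5/69 = 7.2%, Panel B 10/52 = 19.2% → Panel B
Basic research: Panel A 29/50 = 58.0%, Panel B 24/37 = 64.9% → Panel B
Infrastructure: Panel A 31/60 = 51.7%, Panel B 35/58 = 60.3% → Panel B
Applied research: Panel A 50/60 = 83.3%, Panel B 22/24 = 91.7% → Panel B
Overall: Panel A 115/239 = 48.1%, Panel B 91/171 = 53.2% → Panel B
Panel B wins overall and in every proposal group — no reversal.

No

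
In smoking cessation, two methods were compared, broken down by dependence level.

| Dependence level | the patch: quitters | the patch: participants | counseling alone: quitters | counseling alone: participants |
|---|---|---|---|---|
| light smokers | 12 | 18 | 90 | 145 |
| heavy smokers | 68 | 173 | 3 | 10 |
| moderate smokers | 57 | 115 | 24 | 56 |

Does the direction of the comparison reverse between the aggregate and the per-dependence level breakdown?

Light smokers: the patch 12/18 = 66.7%, counseling alone 90/145 = 62.1% → the patch
Heavy smokers: the patch 68/173 = 39.3%, counseling alone 3/10 = 30.0% → the patch
Moderate smokers: the patch 57/115 = 49.6%, counseling alone 24/56 = 42.9% → the patch
Overall: the patch 137/306 = 44.8%, counseling alone 117/211 = 55.5% → counseling alone
The patch wins each dependence group but counseling alone wins overall — the comparison reverses. The patch's participants skew toward heavy smokers, which has a lower base rate.

Yes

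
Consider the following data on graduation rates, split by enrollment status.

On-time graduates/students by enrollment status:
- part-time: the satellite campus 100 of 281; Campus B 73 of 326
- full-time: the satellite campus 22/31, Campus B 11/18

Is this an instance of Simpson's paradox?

Part-time: the satellite campus 100/281 = 35.6%, Campus B 73/326 = 22.4% → the satellite campus
Full-time: the satellite campus 22/31 = 71.0%, Campus B 11/18 = 61.1% → the satellite campus
Overall: the satellite campus 122/312 = 39.1%, Campus B 84/344 = 24.4% → the satellite campus
The satellite campus wins overall and in every enrollment group — no reversal.

No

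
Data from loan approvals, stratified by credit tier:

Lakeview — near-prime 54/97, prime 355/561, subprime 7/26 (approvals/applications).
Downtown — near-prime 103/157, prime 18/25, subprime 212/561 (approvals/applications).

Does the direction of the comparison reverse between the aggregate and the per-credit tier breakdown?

Near-prime: Lakeview 54/97 = 55.7%, Downtown 103/157 = 65.6% → Downtown
Prime: Lakeview 355/561 = 63.3%, Downtown 18/25 = 72.0% → Downtown
Subprime: Lakeview 7/26 = 26.9%, Downtown 212/561 = 37.8% → Downtown
Overall: Lakeview 416/684 = 60.8%, Downtown 333/743 = 44.8% → Lakeview
Downtown wins each credit group but Lakeview wins overall — the comparison reverses. Downtown's applications skew toward subprime, which has a lower base rate.

Yes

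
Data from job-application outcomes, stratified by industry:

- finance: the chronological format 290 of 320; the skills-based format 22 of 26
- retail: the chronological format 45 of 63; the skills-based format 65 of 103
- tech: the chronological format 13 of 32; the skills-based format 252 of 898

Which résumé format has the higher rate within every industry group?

Finance: the chronological format 290/320 = 90.6%, the skills-based format 22/26 = 84.6% → the chronological format
Retail: the chronological format 45/63 = 71.4%, the skills-based format 65/103 = 63.1% → the chronological format
Tech: the chronological format 13/32 = 40.6%, the skills-based format 252/898 = 28.1% → the chronological format
The chronological format has the higher rate in all 3 groups.

the chronological format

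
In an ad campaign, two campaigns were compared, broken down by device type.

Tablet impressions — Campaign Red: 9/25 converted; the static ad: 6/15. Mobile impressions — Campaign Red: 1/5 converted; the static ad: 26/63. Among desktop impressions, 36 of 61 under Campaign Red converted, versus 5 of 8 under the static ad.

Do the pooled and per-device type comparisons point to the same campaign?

Tablet: Campaign Red 9/25 = 36.0%, the static ad 6/15 = 40.0% → the static ad
Mobile: Campaign Red 1/5 = 20.0%, the static ad 26/63 = 41.3% → the static ad
Desktop: Campaign Red 36/61 = 59.0%, the static ad 5/8 = 62.5% → the static ad
Overall: Campaign Red 46/91 = 50.5%, the static ad 37/86 = 43.0% → Campaign Red
The static ad wins each device group but Campaign Red wins overall — the comparison reverses. The static ad's impressions skew toward mobile, which has a lower base rate.

No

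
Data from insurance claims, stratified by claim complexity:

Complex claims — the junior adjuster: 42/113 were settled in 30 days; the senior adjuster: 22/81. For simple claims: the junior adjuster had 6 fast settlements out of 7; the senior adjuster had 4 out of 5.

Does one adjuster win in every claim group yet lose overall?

No

Complex: the junior adjuster 42/113 = 37.2%, the senior adjuster 22/81 = 27.2% → the junior adjuster
Simple: the junior adjuster 6/7 = 85.7%, the senior adjuster 4/5 = 80.0% → the junior adjuster
Overall: the junior adjuster 48/120 = 40.0%, the senior adjuster 26/86 = 30.2% → the junior adjuster
The junior adjuster wins overall and in every claim group — no reversal.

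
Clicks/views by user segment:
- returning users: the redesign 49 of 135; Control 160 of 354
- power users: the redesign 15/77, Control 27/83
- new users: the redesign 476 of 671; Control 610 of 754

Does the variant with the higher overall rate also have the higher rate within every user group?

Yes

Returning users: the redesign 49/135 = 36.3%, Control 160/354 = 45.2% → Control
Power users: the redesign 15/77 = 19.5%, Control 27/83 = 32.5% → Control
New users: the redesign 476/671 = 70.9%, Control 610/754 = 80.9% → Control
Overall: the redesign 540/883 = 61.2%, Control 797/1191 = 66.9% → Control
Control wins overall and in every user group — no reversal.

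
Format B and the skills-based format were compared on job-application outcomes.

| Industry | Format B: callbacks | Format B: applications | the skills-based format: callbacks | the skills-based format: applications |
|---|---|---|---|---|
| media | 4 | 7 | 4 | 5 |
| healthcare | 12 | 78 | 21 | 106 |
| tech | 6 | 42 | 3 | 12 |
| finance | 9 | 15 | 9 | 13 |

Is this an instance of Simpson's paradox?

Media: Format B 4/7 = 57.1%, the skills-based format 4/5 = 80.0% → the skills-based format
Healthcare: Format B 12/78 = 15.4%, the skills-based format 21/106 = 19.8% → the skills-based format
Tech: Format B 6/42 = 14.3%, the skills-based format 3/12 = 25.0% → the skills-based format
Finance: Format B 9/15 = 60.0%, the skills-based format 9/13 = 69.2% → the skills-based format
Overall: Format B 31/142 = 21.8%, the skills-based format 37/136 = 27.2% → the skills-based format
The skills-based format wins overall and in every industry group — no reversal.

No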